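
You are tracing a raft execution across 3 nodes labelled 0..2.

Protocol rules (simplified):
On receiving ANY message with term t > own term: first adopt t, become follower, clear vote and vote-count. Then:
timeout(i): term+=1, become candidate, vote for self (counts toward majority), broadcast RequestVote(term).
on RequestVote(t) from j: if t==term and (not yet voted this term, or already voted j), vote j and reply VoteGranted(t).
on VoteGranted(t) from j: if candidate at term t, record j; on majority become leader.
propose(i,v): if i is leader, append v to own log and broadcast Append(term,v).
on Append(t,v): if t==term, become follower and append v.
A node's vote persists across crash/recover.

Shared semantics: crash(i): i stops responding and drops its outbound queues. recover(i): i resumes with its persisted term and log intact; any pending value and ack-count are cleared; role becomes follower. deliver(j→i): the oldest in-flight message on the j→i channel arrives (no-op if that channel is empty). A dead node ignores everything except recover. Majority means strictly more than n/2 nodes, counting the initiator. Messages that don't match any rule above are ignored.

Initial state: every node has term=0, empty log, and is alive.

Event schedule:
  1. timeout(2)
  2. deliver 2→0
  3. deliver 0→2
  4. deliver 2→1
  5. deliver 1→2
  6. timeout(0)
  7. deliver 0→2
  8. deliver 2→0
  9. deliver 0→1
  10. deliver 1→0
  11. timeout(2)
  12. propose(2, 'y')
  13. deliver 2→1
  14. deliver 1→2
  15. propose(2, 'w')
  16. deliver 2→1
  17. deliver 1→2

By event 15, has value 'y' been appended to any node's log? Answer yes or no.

no

step 1 timeout(2): 2={cand,t=1,log=-}
step 2 deliver 2→0: 0={foll,t=1,log=-}
step 3 deliver 0→2: 2={lead,t=1,log=-}
step 4 deliver 2→1: 1={foll,t=1,log=-}
step 5 deliver 1→2: —
step 6 timeout(0): 0={cand,t=2,log=-}
step 7 deliver 0→2: 2={foll,t=2,log=-}
step 8 deliver 2→0: 0={lead,t=2,log=-}
step 9 deliver 0→1: 1={foll,t=2,log=-}
step 10 deliver 1→0: —
step 11 timeout(2): 2={cand,t=3,log=-}
step 12 propose(2,'y'): —
step 13 deliver 2→1: 1={foll,t=3,log=-}
step 14 deliver 1→2: 2={lead,t=3,log=-}
step 15 propose(2,'w'): 2={lead,t=3,log=w}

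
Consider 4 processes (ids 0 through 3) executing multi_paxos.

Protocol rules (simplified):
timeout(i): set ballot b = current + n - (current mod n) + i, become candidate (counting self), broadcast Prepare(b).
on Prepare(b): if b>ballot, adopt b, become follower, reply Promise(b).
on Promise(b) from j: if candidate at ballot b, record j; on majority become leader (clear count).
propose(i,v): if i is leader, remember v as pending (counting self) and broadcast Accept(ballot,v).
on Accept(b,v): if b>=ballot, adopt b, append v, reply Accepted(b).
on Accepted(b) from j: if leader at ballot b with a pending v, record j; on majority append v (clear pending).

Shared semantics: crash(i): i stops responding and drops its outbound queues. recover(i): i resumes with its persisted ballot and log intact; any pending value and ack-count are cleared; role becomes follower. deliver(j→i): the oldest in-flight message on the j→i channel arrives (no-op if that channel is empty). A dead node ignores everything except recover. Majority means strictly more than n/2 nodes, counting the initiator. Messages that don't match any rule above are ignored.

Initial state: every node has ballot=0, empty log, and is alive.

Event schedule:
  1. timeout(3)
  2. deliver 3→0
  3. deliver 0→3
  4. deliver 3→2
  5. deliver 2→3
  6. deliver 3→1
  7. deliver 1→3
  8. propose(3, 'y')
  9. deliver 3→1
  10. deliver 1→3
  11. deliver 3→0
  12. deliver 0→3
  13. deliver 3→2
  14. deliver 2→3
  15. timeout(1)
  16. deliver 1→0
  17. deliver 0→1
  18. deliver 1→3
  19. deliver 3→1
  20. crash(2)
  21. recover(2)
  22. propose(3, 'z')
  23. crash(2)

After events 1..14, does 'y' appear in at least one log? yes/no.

[1] timeout(3) → N3(cand b7 [-])
[2] deliver 3→0 → N0(foll b7 [-])
[3] deliver 0→3 → ∅
[4] deliver 3→2 → N2(foll b7 [-])
[5] deliver 2→3 → N3(lead b7 [-])
[6] deliver 3→1 → N1(foll b7 [-])
[7] deliver 1→3 → ∅
[8] propose(3,'y') → ∅
[9] deliver 3→1 → N1(foll b7 [y])
[10] deliver 1→3 → ∅
[11] deliver 3→0 → N0(foll b7 [y])
[12] deliver 0→3 → N3(lead b7 [y])
[13] deliver 3→2 → N2(foll b7 [y])
[14] deliver 2→3 → ∅

yes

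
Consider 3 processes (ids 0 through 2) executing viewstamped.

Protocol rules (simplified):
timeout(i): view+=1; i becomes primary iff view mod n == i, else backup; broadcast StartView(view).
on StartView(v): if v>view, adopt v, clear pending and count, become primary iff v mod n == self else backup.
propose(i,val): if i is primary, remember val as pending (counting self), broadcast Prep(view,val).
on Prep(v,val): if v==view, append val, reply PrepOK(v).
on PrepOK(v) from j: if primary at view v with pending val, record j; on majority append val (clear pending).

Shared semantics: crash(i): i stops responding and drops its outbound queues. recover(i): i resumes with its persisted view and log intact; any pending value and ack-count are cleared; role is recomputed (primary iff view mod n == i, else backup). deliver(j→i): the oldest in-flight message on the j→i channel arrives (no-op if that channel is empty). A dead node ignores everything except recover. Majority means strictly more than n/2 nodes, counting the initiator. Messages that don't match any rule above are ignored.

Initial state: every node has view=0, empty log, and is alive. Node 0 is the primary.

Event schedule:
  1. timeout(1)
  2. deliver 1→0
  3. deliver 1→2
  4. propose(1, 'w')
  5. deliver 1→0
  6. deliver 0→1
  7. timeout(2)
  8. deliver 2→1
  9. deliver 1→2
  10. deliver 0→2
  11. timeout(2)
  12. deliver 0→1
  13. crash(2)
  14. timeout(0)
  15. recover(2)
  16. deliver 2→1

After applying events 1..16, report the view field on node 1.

1. timeout(1):  <1:prim v1 ->
2. deliver 1→0:  <0:back v1 ->
3. deliver 1→2:  <2:back v1 ->
4. propose(1,'w'):  nop
5. deliver 1→0:  <0:back v1 w>
6. deliver 0→1:  <1:prim v1 w>
7. timeout(2):  <2:prim v2 ->
8. deliver 2→1:  <1:back v2 w>
9. deliver 1→2:  nop
10. deliver 0→2:  nop
11. timeout(2):  <2:back v3 ->
12. deliver 0→1:  nop
13. crash(2):  <2:✗back v3 ->
14. timeout(0):  <0:back v2 w>
15. recover(2):  <2:back v3 ->
16. deliver 2→1:  nop

2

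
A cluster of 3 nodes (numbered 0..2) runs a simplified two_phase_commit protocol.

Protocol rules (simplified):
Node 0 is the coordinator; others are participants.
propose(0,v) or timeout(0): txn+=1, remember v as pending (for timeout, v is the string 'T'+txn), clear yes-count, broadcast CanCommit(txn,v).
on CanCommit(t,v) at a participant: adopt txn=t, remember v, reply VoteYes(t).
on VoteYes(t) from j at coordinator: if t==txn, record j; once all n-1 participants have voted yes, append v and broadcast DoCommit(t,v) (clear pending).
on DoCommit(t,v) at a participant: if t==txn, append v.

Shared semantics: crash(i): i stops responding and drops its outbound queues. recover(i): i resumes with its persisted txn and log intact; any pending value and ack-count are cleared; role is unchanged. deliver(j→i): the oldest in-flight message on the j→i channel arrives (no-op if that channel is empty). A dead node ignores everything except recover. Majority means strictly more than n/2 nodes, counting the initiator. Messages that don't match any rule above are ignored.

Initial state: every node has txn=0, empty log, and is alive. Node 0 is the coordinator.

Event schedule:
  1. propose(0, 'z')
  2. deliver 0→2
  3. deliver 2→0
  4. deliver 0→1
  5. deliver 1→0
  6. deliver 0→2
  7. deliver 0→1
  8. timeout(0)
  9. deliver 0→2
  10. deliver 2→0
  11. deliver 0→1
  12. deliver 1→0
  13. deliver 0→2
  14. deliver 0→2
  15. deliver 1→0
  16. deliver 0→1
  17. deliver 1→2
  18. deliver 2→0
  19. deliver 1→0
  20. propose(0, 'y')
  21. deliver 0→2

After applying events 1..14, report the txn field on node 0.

[1] propose(0,'z') → N0(coor t1 [-])
[2] deliver 0→2 → N2(part t1 [-])
[3] deliver 2→0 → ∅
[4] deliver 0→1 → N1(part t1 [-])
[5] deliver 1→0 → N0(coor t1 [z])
[6] deliver 0→2 → N2(part t1 [z])
[7] deliver 0→1 → N1(part t1 [z])
[8] timeout(0) → N0(coor t2 [z])
[9] deliver 0→2 → N2(part t2 [z])
[10] deliver 2→0 → ∅
[11] deliver 0→1 → N1(part t2 [z])
[12] deliver 1→0 → N0(coor t2 [z,T2])
[13] deliver 0→2 → N2(part t2 [z,T2])
[14] deliver 0→2 → ∅

2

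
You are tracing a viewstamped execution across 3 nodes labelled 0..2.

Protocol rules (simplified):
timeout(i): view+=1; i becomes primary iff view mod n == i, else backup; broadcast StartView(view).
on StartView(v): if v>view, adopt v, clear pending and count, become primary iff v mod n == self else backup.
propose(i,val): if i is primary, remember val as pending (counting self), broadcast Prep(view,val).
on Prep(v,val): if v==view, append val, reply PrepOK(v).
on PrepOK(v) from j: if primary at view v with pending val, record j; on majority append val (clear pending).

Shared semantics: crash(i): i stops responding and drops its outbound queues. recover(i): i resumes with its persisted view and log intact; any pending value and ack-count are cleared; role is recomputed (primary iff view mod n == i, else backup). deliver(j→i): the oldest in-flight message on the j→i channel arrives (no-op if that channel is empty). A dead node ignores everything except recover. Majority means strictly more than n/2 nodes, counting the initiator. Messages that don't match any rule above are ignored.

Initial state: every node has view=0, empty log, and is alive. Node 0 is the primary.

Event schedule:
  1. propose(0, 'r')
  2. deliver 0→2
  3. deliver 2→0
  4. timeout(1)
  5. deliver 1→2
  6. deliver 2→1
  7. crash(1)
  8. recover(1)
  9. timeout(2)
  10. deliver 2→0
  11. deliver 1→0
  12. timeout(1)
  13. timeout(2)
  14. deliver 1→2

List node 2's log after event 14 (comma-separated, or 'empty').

r

step 1 propose(0,'r'): —
step 2 deliver 0→2: 2={back,v=0,log=r}
step 3 deliver 2→0: 0={prim,v=0,log=r}
step 4 timeout(1): 1={prim,v=1,log=-}
step 5 deliver 1→2: 2={back,v=1,log=r}
step 6 deliver 2→1: —
step 7 crash(1): 1={✗prim,v=1,log=-}
step 8 recover(1): 1={prim,v=1,log=-}
step 9 timeout(2): 2={prim,v=2,log=r}
step 10 deliver 2→0: 0={back,v=2,log=r}
step 11 deliver 1→0: —
step 12 timeout(1): 1={back,v=2,log=-}
step 13 timeout(2): 2={back,v=3,log=r}
step 14 deliver 1→2: —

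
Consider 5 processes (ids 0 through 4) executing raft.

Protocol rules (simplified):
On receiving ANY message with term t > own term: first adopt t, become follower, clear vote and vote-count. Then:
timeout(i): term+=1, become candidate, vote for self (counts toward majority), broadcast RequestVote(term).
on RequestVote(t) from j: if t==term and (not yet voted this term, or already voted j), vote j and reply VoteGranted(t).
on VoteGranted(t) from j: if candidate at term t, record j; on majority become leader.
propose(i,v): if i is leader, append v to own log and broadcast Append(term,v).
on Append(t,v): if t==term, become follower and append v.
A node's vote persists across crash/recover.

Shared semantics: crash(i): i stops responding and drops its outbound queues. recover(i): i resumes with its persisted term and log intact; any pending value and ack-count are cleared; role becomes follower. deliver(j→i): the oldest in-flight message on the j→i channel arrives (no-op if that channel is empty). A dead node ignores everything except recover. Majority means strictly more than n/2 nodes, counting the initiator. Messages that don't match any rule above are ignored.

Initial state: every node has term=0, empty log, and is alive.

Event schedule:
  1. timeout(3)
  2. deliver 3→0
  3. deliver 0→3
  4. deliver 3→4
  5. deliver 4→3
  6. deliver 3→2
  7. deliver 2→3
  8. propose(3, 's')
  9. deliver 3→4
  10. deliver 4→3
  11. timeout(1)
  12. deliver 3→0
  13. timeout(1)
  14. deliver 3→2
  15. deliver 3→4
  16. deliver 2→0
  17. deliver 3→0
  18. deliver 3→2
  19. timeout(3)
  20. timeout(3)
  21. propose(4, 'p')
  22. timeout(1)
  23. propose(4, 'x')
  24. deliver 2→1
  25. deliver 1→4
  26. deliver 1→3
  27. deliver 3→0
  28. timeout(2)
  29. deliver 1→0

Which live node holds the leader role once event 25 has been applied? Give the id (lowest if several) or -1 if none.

-1

[1] timeout(3) → N3(cand t1 [-])
[2] deliver 3→0 → N0(foll t1 [-])
[3] deliver 0→3 → ∅
[4] deliver 3→4 → N4(foll t1 [-])
[5] deliver 4→3 → N3(lead t1 [-])
[6] deliver 3→2 → N2(foll t1 [-])
[7] deliver 2→3 → ∅
[8] propose(3,'s') → N3(lead t1 [s])
[9] deliver 3→4 → N4(foll t1 [s])
[10] deliver 4→3 → ∅
[11] timeout(1) → N1(cand t1 [-])
[12] deliver 3→0 → N0(foll t1 [s])
[13] timeout(1) → N1(cand t2 [-])
[14] deliver 3→2 → N2(foll t1 [s])
[15] deliver 3→4 → ∅
[16] deliver 2→0 → ∅
[17] deliver 3→0 → ∅
[18] deliver 3→2 → ∅
[19] timeout(3) → N3(cand t2 [s])
[20] timeout(3) → N3(cand t3 [s])
[21] propose(4,'p') → ∅
[22] timeout(1) → N1(cand t3 [-])
[23] propose(4,'x') → ∅
[24] deliver 2→1 → ∅
[25] deliver 1→4 → ∅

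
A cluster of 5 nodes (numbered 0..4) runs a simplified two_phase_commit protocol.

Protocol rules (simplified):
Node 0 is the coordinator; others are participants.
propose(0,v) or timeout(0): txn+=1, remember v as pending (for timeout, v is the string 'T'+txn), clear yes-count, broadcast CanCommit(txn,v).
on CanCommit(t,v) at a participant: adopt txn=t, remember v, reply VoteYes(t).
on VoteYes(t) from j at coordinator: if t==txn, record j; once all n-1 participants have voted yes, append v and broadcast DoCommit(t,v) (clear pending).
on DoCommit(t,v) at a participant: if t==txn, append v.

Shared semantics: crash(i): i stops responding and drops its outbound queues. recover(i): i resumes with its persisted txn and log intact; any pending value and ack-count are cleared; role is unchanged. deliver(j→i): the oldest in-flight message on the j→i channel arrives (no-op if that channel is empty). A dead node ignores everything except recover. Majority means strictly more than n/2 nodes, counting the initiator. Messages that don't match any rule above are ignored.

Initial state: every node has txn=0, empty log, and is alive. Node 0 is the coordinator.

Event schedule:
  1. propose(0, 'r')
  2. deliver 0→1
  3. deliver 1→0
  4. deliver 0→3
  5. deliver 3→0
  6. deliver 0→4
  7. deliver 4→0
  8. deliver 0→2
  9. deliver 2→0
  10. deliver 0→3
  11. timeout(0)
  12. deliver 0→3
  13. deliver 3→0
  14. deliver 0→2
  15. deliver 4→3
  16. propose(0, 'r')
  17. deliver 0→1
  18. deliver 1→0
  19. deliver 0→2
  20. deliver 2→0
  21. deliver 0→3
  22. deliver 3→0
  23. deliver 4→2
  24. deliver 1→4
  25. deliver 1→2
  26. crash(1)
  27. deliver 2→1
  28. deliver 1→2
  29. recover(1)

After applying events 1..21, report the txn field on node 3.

after 1 — propose(0,'r'): n0:coor/t1/[-]
after 2 — deliver 0→1: n1:part/t1/[-]
after 3 — deliver 1→0: ·
after 4 — deliver 0→3: n3:part/t1/[-]
after 5 — deliver 3→0: ·
after 6 — deliver 0→4: n4:part/t1/[-]
after 7 — deliver 4→0: ·
after 8 — deliver 0→2: n2:part/t1/[-]
after 9 — deliver 2→0: n0:coor/t1/[r]
after 10 — deliver 0→3: n3:part/t1/[r]
after 11 — timeout(0): n0:coor/t2/[r]
after 12 — deliver 0→3: n3:part/t2/[r]
after 13 — deliver 3→0: ·
after 14 — deliver 0→2: n2:part/t1/[r]
after 15 — deliver 4→3: ·
after 16 — propose(0,'r'): n0:coor/t3/[r]
after 17 — deliver 0→1: n1:part/t1/[r]
after 18 — deliver 1→0: ·
after 19 — deliver 0→2: n2:part/t2/[r]
after 20 — deliver 2→0: ·
after 21 — deliver 0→3: n3:part/t3/[r]

3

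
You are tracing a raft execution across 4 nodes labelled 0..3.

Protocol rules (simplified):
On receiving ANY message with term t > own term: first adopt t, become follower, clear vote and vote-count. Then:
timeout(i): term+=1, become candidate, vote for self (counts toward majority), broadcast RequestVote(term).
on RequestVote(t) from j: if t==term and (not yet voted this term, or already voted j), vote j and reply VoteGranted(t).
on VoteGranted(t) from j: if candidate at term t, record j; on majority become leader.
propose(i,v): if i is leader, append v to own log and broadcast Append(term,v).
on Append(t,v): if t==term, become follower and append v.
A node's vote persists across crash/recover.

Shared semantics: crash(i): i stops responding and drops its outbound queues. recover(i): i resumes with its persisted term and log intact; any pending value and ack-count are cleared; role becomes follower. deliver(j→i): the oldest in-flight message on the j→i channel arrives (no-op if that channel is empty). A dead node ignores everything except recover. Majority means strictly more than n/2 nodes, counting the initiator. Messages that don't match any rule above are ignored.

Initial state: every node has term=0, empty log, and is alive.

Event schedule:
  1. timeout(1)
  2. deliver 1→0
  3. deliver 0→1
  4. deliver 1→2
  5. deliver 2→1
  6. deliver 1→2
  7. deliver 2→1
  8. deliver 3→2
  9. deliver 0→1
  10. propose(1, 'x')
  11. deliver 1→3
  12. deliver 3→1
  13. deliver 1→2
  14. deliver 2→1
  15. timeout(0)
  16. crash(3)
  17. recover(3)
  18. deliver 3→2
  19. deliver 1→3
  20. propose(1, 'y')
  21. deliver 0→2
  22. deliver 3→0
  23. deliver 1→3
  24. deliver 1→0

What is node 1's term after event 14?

after 1 — timeout(1): n1:cand/t1/[-]
after 2 — deliver 1→0: n0:foll/t1/[-]
after 3 — deliver 0→1: ·
after 4 — deliver 1→2: n2:foll/t1/[-]
after 5 — deliver 2→1: n1:lead/t1/[-]
after 6 — deliver 1→2: ·
after 7 — deliver 2→1: ·
after 8 — deliver 3→2: ·
after 9 — deliver 0→1: ·
after 10 — propose(1,'x'): n1:lead/t1/[x]
after 11 — deliver 1→3: n3:foll/t1/[-]
after 12 — deliver 3→1: ·
after 13 — deliver 1→2: n2:foll/t1/[x]
after 14 — deliver 2→1: ·

1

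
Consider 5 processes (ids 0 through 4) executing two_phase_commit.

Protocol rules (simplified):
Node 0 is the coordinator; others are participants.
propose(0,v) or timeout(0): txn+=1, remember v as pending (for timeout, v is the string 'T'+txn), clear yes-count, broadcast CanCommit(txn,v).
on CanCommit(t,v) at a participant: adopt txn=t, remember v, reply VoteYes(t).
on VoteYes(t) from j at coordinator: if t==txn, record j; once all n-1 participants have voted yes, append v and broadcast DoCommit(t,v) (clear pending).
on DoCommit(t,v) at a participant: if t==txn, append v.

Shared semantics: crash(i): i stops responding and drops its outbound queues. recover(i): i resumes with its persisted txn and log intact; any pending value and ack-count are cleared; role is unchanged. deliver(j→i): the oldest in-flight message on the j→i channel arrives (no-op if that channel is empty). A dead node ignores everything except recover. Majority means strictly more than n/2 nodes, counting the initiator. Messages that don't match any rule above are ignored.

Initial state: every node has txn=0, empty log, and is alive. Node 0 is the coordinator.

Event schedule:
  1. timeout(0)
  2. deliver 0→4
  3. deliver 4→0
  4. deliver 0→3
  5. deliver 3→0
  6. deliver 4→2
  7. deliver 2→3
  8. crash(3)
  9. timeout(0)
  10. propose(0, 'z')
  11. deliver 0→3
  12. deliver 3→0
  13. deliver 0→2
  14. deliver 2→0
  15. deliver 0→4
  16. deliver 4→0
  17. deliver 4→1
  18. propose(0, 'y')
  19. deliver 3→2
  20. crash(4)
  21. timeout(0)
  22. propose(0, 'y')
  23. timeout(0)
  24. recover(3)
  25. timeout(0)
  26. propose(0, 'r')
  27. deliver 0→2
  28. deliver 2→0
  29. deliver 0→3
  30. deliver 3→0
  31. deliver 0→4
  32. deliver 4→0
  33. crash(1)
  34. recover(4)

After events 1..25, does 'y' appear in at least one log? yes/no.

step 1 timeout(0): 0={coor,t=1,log=-}
step 2 deliver 0→4: 4={part,t=1,log=-}
step 3 deliver 4→0: —
step 4 deliver 0→3: 3={part,t=1,log=-}
step 5 deliver 3→0: —
step 6 deliver 4→2: —
step 7 deliver 2→3: —
step 8 crash(3): 3={✗part,t=1,log=-}
step 9 timeout(0): 0={coor,t=2,log=-}
step 10 propose(0,'z'): 0={coor,t=3,log=-}
step 11 deliver 0→3: —
step 12 deliver 3→0: —
step 13 deliver 0→2: 2={part,t=1,log=-}
step 14 deliver 2→0: —
step 15 deliver 0→4: 4={part,t=2,log=-}
step 16 deliver 4→0: —
step 17 deliver 4→1: —
step 18 propose(0,'y'): 0={coor,t=4,log=-}
step 19 deliver 3→2: —
step 20 crash(4): 4={✗part,t=2,log=-}
step 21 timeout(0): 0={coor,t=5,log=-}
step 22 propose(0,'y'): 0={coor,t=6,log=-}
step 23 timeout(0): 0={coor,t=7,log=-}
step 24 recover(3): 3={part,t=1,log=-}
step 25 timeout(0): 0={coor,t=8,log=-}

no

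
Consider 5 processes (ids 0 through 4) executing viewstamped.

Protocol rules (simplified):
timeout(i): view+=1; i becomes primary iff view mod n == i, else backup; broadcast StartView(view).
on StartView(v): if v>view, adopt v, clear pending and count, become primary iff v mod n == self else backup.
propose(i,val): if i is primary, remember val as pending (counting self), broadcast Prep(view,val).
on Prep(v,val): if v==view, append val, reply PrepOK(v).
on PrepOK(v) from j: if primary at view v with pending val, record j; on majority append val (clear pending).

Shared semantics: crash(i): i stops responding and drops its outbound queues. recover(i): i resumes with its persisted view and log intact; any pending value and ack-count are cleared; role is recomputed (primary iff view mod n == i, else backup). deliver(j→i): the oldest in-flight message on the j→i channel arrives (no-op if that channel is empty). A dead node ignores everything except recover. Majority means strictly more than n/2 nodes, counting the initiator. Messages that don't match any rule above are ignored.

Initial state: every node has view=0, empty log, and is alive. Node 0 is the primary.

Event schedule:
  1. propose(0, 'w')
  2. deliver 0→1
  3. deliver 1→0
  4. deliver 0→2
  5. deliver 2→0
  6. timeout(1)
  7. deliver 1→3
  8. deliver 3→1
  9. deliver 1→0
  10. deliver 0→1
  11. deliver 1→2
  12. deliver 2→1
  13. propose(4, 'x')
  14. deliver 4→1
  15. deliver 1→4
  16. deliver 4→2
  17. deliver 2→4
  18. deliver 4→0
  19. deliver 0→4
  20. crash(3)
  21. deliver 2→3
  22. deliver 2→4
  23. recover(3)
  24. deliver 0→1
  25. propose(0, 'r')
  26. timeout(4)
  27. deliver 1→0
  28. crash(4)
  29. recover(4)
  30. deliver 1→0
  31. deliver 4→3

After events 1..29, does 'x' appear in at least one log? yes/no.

no

1. propose(0,'w'):  nop
2. deliver 0→1:  <1:back v0 w>
3. deliver 1→0:  nop
4. deliver 0→2:  <2:back v0 w>
5. deliver 2→0:  <0:prim v0 w>
6. timeout(1):  <1:prim v1 w>
7. deliver 1→3:  <3:back v1 ->
8. deliver 3→1:  nop
9. deliver 1→0:  <0:back v1 w>
10. deliver 0→1:  nop
11. deliver 1→2:  <2:back v1 w>
12. deliver 2→1:  nop
13. propose(4,'x'):  nop
14. deliver 4→1:  nop
15. deliver 1→4:  <4:back v1 ->
16. deliver 4→2:  nop
17. deliver 2→4:  nop
18. deliver 4→0:  nop
19. deliver 0→4:  nop
20. crash(3):  <3:✗back v1 ->
21. deliver 2→3:  nop
22. deliver 2→4:  nop
23. recover(3):  <3:back v1 ->
24. deliver 0→1:  nop
25. propose(0,'r'):  nop
26. timeout(4):  <4:back v2 ->
27. deliver 1→0:  nop
28. crash(4):  <4:✗back v2 ->
29. recover(4):  <4:back v2 ->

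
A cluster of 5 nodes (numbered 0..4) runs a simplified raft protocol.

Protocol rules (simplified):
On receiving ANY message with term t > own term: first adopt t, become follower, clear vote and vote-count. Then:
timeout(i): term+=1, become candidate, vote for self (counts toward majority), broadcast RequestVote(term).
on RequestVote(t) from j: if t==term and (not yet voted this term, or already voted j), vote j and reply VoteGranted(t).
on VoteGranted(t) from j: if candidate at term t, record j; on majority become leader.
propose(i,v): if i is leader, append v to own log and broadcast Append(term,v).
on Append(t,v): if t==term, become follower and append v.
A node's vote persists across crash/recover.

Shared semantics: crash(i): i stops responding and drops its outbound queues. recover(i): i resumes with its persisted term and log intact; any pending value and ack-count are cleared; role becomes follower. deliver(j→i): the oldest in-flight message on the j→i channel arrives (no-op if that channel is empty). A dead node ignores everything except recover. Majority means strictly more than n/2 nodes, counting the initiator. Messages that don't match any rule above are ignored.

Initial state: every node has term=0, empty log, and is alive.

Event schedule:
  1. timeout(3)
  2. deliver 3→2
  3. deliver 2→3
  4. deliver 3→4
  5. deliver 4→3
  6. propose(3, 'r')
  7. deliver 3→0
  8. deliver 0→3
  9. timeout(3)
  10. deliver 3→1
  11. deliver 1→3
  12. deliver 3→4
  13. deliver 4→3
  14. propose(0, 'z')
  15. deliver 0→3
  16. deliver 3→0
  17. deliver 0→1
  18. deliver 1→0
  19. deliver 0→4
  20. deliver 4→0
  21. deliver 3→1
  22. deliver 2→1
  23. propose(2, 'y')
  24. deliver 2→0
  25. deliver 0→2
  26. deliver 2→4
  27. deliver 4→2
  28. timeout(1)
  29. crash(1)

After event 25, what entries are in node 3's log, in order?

r

after 1 — timeout(3): n3:cand/t1/[-]
after 2 — deliver 3→2: n2:foll/t1/[-]
after 3 — deliver 2→3: ·
after 4 — deliver 3→4: n4:foll/t1/[-]
after 5 — deliver 4→3: n3:lead/t1/[-]
after 6 — propose(3,'r'): n3:lead/t1/[r]
after 7 — deliver 3→0: n0:foll/t1/[-]
after 8 — deliver 0→3: ·
after 9 — timeout(3): n3:cand/t2/[r]
after 10 — deliver 3→1: n1:foll/t1/[-]
after 11 — deliver 1→3: ·
after 12 — deliver 3→4: n4:foll/t1/[r]
after 13 — deliver 4→3: ·
after 14 — propose(0,'z'): ·
after 15 — deliver 0→3: ·
after 16 — deliver 3→0: n0:foll/t1/[r]
after 17 — deliver 0→1: ·
after 18 — deliver 1→0: ·
after 19 — deliver 0→4: ·
after 20 — deliver 4→0: ·
after 21 — deliver 3→1: n1:foll/t1/[r]
after 22 — deliver 2→1: ·
after 23 — propose(2,'y'): ·
after 24 — deliver 2→0: ·
after 25 — deliver 0→2: ·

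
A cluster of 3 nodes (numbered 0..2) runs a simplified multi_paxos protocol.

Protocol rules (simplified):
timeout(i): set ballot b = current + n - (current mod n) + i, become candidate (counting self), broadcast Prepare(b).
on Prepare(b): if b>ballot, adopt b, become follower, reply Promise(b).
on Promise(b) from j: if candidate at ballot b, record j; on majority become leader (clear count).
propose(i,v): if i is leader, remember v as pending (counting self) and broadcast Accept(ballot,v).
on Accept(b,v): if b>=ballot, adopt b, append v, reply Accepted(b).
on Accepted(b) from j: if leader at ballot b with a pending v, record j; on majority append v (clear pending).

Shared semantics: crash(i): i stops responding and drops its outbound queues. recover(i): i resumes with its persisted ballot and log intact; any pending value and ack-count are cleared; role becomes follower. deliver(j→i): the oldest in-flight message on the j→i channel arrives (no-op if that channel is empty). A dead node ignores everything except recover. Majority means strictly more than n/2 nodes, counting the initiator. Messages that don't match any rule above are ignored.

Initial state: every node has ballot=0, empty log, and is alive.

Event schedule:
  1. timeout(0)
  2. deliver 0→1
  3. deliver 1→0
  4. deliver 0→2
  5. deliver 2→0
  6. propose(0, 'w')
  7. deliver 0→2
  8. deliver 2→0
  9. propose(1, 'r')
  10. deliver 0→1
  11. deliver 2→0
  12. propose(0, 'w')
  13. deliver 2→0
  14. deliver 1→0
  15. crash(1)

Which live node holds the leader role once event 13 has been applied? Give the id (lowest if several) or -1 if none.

0

e1 timeout(0): 0[cand,b=3,-]
e2 deliver 0→1: 1[foll,b=3,-]
e3 deliver 1→0: 0[lead,b=3,-]
e4 deliver 0→2: 2[foll,b=3,-]
e5 deliver 2→0: ·
e6 propose(0,'w'): ·
e7 deliver 0→2: 2[foll,b=3,w]
e8 deliver 2→0: 0[lead,b=3,w]
e9 propose(1,'r'): ·
e10 deliver 0→1: 1[foll,b=3,w]
e11 deliver 2→0: ·
e12 propose(0,'w'): ·
e13 deliver 2→0: ·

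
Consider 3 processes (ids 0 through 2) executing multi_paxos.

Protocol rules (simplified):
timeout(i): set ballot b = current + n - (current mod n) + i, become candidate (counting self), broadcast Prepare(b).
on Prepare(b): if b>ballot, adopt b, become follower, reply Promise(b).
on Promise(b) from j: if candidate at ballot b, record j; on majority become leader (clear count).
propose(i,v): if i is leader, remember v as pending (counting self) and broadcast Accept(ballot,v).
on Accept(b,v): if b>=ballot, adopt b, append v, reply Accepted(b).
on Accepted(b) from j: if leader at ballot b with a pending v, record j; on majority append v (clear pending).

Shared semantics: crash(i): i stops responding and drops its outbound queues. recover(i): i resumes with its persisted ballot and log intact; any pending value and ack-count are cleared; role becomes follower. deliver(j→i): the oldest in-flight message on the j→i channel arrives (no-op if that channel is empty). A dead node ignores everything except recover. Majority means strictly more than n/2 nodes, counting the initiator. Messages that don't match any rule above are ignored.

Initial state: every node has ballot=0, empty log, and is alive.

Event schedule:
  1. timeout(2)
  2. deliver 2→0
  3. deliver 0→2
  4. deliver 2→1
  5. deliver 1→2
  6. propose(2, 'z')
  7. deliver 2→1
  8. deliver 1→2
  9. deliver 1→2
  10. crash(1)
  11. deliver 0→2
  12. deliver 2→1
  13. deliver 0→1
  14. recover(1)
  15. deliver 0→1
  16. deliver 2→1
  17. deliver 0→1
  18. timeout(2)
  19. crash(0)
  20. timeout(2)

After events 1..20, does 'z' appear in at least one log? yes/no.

after 1 — timeout(2): n2:cand/b5/[-]
after 2 — deliver 2→0: n0:foll/b5/[-]
after 3 — deliver 0→2: n2:lead/b5/[-]
after 4 — deliver 2→1: n1:foll/b5/[-]
after 5 — deliver 1→2: ·
after 6 — propose(2,'z'): ·
after 7 — deliver 2→1: n1:foll/b5/[z]
after 8 — deliver 1→2: n2:lead/b5/[z]
after 9 — deliver 1→2: ·
after 10 — crash(1): n1:✗foll/b5/[z]
after 11 — deliver 0→2: ·
after 12 — deliver 2→1: ·
after 13 — deliver 0→1: ·
after 14 — recover(1): n1:foll/b5/[z]
after 15 — deliver 0→1: ·
after 16 — deliver 2→1: ·
after 17 — deliver 0→1: ·
after 18 — timeout(2): n2:cand/b8/[z]
after 19 — crash(0): n0:✗foll/b5/[-]
after 20 — timeout(2): n2:cand/b11/[z]

yes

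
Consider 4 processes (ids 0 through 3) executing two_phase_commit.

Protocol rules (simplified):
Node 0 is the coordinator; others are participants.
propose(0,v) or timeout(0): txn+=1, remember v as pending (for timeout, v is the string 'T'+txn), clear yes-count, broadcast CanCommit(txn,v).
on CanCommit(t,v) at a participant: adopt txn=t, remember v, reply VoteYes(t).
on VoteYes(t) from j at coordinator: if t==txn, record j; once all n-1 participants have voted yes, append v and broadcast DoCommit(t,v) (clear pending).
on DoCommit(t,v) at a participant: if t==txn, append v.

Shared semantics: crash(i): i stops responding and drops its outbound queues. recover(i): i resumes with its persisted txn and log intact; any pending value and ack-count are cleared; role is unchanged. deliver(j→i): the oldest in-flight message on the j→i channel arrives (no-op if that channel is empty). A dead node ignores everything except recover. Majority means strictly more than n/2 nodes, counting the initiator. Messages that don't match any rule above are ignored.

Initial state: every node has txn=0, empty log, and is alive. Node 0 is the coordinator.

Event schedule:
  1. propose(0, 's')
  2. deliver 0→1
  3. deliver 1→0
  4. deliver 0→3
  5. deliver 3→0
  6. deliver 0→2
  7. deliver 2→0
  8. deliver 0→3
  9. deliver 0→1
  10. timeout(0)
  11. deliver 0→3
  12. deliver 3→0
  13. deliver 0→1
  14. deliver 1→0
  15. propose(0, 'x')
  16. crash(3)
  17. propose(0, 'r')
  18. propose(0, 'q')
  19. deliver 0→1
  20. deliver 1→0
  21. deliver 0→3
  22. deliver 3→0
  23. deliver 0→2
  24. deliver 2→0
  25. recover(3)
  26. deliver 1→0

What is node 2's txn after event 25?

e1 propose(0,'s'): 0[coor,t=1,-]
e2 deliver 0→1: 1[part,t=1,-]
e3 deliver 1→0: ·
e4 deliver 0→3: 3[part,t=1,-]
e5 deliver 3→0: ·
e6 deliver 0→2: 2[part,t=1,-]
e7 deliver 2→0: 0[coor,t=1,s]
e8 deliver 0→3: 3[part,t=1,s]
e9 deliver 0→1: 1[part,t=1,s]
e10 timeout(0): 0[coor,t=2,s]
e11 deliver 0→3: 3[part,t=2,s]
e12 deliver 3→0: ·
e13 deliver 0→1: 1[part,t=2,s]
e14 deliver 1→0: ·
e15 propose(0,'x'): 0[coor,t=3,s]
e16 crash(3): 3[✗part,t=2,s]
e17 propose(0,'r'): 0[coor,t=4,s]
e18 propose(0,'q'): 0[coor,t=5,s]
e19 deliver 0→1: 1[part,t=3,s]
e20 deliver 1→0: ·
e21 deliver 0→3: ·
e22 deliver 3→0: ·
e23 deliver 0→2: 2[part,t=1,s]
e24 deliver 2→0: ·
e25 recover(3): 3[part,t=2,s]

1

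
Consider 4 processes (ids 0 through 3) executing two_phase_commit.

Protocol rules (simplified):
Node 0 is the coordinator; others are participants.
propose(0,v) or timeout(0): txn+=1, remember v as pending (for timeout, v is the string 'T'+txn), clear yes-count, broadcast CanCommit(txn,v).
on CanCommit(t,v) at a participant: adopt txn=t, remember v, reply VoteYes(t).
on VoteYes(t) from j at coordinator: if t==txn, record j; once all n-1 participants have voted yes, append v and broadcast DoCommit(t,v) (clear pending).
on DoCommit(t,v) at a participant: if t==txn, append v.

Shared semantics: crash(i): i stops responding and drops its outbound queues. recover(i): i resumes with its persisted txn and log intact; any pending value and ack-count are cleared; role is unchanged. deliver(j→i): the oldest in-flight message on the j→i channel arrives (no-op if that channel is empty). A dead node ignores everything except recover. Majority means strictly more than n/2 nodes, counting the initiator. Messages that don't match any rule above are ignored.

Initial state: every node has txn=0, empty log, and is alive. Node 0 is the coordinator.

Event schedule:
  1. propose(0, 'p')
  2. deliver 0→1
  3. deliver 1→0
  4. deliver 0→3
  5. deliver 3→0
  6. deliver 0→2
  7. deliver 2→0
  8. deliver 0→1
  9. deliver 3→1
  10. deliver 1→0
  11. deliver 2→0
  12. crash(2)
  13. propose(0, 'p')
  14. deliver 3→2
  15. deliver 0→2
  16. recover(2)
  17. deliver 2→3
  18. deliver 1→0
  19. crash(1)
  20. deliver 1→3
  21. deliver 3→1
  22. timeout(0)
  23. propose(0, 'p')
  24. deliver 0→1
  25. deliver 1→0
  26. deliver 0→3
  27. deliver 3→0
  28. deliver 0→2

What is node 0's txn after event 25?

e1 propose(0,'p'): 0[coor,t=1,-]
e2 deliver 0→1: 1[part,t=1,-]
e3 deliver 1→0: ·
e4 deliver 0→3: 3[part,t=1,-]
e5 deliver 3→0: ·
e6 deliver 0→2: 2[part,t=1,-]
e7 deliver 2→0: 0[coor,t=1,p]
e8 deliver 0→1: 1[part,t=1,p]
e9 deliver 3→1: ·
e10 deliver 1→0: ·
e11 deliver 2→0: ·
e12 crash(2): 2[✗part,t=1,-]
e13 propose(0,'p'): 0[coor,t=2,p]
e14 deliver 3→2: ·
e15 deliver 0→2: ·
e16 recover(2): 2[part,t=1,-]
e17 deliver 2→3: ·
e18 deliver 1→0: ·
e19 crash(1): 1[✗part,t=1,p]
e20 deliver 1→3: ·
e21 deliver 3→1: ·
e22 timeout(0): 0[coor,t=3,p]
e23 propose(0,'p'): 0[coor,t=4,p]
e24 deliver 0→1: ·
e25 deliver 1→0: ·

4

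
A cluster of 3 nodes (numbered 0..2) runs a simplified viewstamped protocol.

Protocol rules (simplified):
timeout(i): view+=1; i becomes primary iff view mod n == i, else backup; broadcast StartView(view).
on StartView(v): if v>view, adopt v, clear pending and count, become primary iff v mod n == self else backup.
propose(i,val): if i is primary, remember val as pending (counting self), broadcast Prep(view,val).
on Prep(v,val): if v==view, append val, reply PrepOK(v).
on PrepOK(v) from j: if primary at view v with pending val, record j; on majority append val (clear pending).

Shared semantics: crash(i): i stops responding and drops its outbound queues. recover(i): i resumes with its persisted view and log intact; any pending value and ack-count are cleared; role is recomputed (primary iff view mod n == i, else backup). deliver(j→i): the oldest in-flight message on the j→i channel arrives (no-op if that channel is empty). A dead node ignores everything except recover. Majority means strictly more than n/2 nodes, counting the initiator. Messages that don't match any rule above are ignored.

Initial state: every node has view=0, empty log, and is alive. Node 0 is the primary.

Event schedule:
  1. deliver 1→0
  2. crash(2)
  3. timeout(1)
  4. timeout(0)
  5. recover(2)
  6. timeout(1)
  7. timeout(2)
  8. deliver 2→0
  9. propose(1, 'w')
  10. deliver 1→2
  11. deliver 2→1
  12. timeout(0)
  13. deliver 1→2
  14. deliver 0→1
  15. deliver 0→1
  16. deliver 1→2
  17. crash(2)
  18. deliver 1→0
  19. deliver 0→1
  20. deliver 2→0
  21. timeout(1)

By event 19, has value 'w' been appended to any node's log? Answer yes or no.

1. deliver 1→0:  nop
2. crash(2):  <2:✗back v0 ->
3. timeout(1):  <1:prim v1 ->
4. timeout(0):  <0:back v1 ->
5. recover(2):  <2:back v0 ->
6. timeout(1):  <1:back v2 ->
7. timeout(2):  <2:back v1 ->
8. deliver 2→0:  nop
9. propose(1,'w'):  nop
10. deliver 1→2:  nop
11. deliver 2→1:  nop
12. timeout(0):  <0:back v2 ->
13. deliver 1→2:  <2:prim v2 ->
14. deliver 0→1:  nop
15. deliver 0→1:  nop
16. deliver 1→2:  nop
17. crash(2):  <2:✗prim v2 ->
18. deliver 1→0:  nop
19. deliver 0→1:  nop

no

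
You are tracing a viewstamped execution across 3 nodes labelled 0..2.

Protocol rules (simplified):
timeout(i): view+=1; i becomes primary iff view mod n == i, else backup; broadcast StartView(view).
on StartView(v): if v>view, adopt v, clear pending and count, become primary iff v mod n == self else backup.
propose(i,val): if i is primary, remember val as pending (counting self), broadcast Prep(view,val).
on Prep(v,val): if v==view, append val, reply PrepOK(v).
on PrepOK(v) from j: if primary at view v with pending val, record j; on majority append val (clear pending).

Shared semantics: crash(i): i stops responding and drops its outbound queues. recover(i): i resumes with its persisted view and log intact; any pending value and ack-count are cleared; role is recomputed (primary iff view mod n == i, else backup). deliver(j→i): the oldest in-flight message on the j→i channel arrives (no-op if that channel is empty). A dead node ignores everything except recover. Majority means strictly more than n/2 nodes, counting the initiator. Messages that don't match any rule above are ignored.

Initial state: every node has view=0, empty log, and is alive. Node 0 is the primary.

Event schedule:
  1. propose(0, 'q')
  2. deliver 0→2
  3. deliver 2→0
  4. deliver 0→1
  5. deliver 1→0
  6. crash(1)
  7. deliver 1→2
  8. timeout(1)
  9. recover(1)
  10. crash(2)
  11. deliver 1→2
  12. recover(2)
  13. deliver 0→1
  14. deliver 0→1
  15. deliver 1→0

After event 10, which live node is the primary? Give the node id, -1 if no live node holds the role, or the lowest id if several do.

0

[1] propose(0,'q') → ∅
[2] deliver 0→2 → N2(back v0 [q])
[3] deliver 2→0 → N0(prim v0 [q])
[4] deliver 0→1 → N1(back v0 [q])
[5] deliver 1→0 → ∅
[6] crash(1) → N1(✗back v0 [q])
[7] deliver 1→2 → ∅
[8] timeout(1) → ∅
[9] recover(1) → N1(back v0 [q])
[10] crash(2) → N2(✗back v0 [q])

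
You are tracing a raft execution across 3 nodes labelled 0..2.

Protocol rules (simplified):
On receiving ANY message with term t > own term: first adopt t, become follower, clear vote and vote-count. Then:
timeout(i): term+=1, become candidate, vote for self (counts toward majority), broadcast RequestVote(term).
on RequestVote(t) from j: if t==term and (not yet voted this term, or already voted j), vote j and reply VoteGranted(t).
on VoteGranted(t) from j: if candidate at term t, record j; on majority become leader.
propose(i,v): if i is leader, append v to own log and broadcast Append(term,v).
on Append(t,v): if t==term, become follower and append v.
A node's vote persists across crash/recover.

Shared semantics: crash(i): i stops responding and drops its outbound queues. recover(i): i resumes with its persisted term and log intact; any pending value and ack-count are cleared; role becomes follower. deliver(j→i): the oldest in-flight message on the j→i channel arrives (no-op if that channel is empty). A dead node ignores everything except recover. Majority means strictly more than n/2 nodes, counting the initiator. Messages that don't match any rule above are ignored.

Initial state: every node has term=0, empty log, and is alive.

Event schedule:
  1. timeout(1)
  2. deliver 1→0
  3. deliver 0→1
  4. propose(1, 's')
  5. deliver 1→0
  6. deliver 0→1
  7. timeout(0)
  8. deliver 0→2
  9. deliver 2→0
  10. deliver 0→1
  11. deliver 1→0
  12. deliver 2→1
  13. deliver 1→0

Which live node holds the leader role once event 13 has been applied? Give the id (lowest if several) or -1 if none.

after 1 — timeout(1): n1:cand/t1/[-]
after 2 — deliver 1→0: n0:foll/t1/[-]
after 3 — deliver 0→1: n1:lead/t1/[-]
after 4 — propose(1,'s'): n1:lead/t1/[s]
after 5 — deliver 1→0: n0:foll/t1/[s]
after 6 — deliver 0→1: ·
after 7 — timeout(0): n0:cand/t2/[s]
after 8 — deliver 0→2: n2:foll/t2/[-]
after 9 — deliver 2→0: n0:lead/t2/[s]
after 10 — deliver 0→1: n1:foll/t2/[s]
after 11 — deliver 1→0: ·
after 12 — deliver 2→1: ·
after 13 — deliver 1→0: ·

0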